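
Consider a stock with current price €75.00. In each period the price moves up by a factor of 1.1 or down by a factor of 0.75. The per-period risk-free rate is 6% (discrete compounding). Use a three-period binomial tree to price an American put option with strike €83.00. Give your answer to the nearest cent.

€8.00

Risk-neutral probability p = (1 + 0.06 − 0.75)/(1.1 − 0.75) = 0.3100/0.3500 = 0.8857
Terminal stock prices: S_uuu = 99.83, S_uud = 68.06, S_udd = 46.41, S_ddd = 31.64
Terminal payoffs (K − S): max(-16.83, 0) = 0, max(14.94, 0) = 14.94, max(36.59, 0) = 36.59, max(51.36, 0) = 51.36
Node uu (S = 90.75): continuation = 1/1.06·[0.8857·0.0000 + 0.1143·14.9375] = 1.6105; exercise value = 0.0000 ≤ continuation, so V_uu = 1.6105
Node ud (S = 61.88): continuation = 1/1.06·[0.8857·14.9375 + 0.1143·36.5938] = 16.4269; exercise value = 21.1250 > continuation, so V_ud = 21.1250 (exercise)
Node dd (S = 42.19): continuation = 1/1.06·[0.8857·36.5938 + 0.1143·51.3594] = 36.1144; exercise value = 40.8125 > continuation, so V_dd = 40.8125 (exercise)
Node u (S = 82.5): continuation = 1/1.06·[0.8857·1.6105 + 0.1143·21.1250] = 3.6233; exercise value = 0.5000 ≤ continuation, so V_u = 3.6233
Node d (S = 56.25): continuation = 1/1.06·[0.8857·21.1250 + 0.1143·40.8125] = 22.0519; exercise value = 26.7500 > continuation, so V_d = 26.7500 (exercise)
Node 0 (S = 75): continuation = 1/1.06·[0.8857·3.6233 + 0.1143·26.7500] = 5.9117; exercise value = 8.0000 > continuation, so V_0 = 8.0000 (exercise)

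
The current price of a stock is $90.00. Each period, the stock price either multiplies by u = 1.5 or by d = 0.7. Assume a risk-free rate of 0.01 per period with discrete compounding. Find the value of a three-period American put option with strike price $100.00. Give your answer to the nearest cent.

$30.11

Risk-neutral probability p = (1 + 0.01 − 0.7)/(1.5 − 0.7) = 0.3100/0.8000 = 0.3875
Terminal stock prices: S_uuu = 303.8, S_uud = 141.8, S_udd = 66.15, S_ddd = 30.87
Terminal payoffs (K − S): max(-203.8, 0) = 0, max(-41.75, 0) = 0, max(33.85, 0) = 33.85, max(69.13, 0) = 69.13
Node uu (S = 202.5): continuation = 1/1.01·[0.3875·0.0000 + 0.6125·0.0000] = 0.0000; exercise value = 0.0000 ≤ continuation, so V_uu = 0.0000
Node ud (S = 94.5): continuation = 1/1.01·[0.3875·0.0000 + 0.6125·33.8500] = 20.5278; exercise value = 5.5000 ≤ continuation, so V_ud = 20.5278
Node dd (S = 44.1): continuation = 1/1.01·[0.3875·33.8500 + 0.6125·69.1300] = 54.9099; exercise value = 55.9000 > continuation, so V_dd = 55.9000 (exercise)
Node u (S = 135): continuation = 1/1.01·[0.3875·0.0000 + 0.6125·20.5278] = 12.4488; exercise value = 0.0000 ≤ continuation, so V_u = 12.4488
Node d (S = 63): continuation = 1/1.01·[0.3875·20.5278 + 0.6125·55.9000] = 41.7755; exercise value = 37.0000 ≤ continuation, so V_d = 41.7755
Node 0 (S = 90): continuation = 1/1.01·[0.3875·12.4488 + 0.6125·41.7755] = 30.1103; exercise value = 10.0000 ≤ continuation, so V_0 = 30.1103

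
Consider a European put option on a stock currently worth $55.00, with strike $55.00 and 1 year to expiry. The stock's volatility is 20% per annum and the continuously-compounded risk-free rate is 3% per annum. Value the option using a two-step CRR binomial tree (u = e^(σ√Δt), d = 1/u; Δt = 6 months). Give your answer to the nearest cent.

CRR parameters: u = e^(σ√Δt) = e^(0.2·√0.5) = 1.1519, d = 1/u = 0.8681
Per-period rate: rΔt = 0.03·0.5 = 0.015, so R = e^0.015 = 1.0151
Risk-neutral probability p = (e^0.015 − 0.8681)/(1.1519 − 0.8681) = 0.1470/0.2838 = 0.5180
Terminal stock prices: S_uu = 72.98, S_ud = 55, S_dd = 41.45
Terminal payoffs (K − S): max(-17.98, 0) = 0, max(0, 0) = 0, max(13.55, 0) = 13.55
Node u (S = 63.36): V_u = e^(−0.015)·[0.5180·0.0000 + 0.4820·0.0000] = 0.0000
Node d (S = 47.75): V_d = e^(−0.015)·[0.5180·0.0000 + 0.4820·13.5499] = 6.4344
Node 0 (S = 55): V_0 = e^(−0.015)·[0.5180·0.0000 + 0.4820·6.4344] = 3.0555

$3.06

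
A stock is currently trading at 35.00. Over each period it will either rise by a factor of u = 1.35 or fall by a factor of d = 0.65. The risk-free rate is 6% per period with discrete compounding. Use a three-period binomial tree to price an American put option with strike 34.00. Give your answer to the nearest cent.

5.58

Risk-neutral probability p = (1 + 0.06 − 0.65)/(1.35 − 0.65) = 0.4100/0.7000 = 0.5857
Terminal stock prices: S_uuu = 86.11, S_uud = 41.46, S_udd = 19.96, S_ddd = 9.612
Terminal payoffs (K − S): max(-52.11, 0) = 0, max(-7.462, 0) = 0, max(14.04, 0) = 14.04, max(24.39, 0) = 24.39
Node uu (S = 63.79): continuation = 1/1.06·[0.5857·0.0000 + 0.4143·0.0000] = 0.0000; exercise value = 0.0000 ≤ continuation, so V_uu = 0.0000
Node ud (S = 30.71): continuation = 1/1.06·[0.5857·0.0000 + 0.4143·14.0369] = 5.4861; exercise value = 3.2875 ≤ continuation, so V_ud = 5.4861
Node dd (S = 14.79): continuation = 1/1.06·[0.5857·14.0369 + 0.4143·24.3881] = 17.2880; exercise value = 19.2125 > continuation, so V_dd = 19.2125 (exercise)
Node u (S = 47.25): continuation = 1/1.06·[0.5857·0.0000 + 0.4143·5.4861] = 2.1442; exercise value = 0.0000 ≤ continuation, so V_u = 2.1442
Node d (S = 22.75): continuation = 1/1.06·[0.5857·5.4861 + 0.4143·19.2125] = 10.5403; exercise value = 11.2500 > continuation, so V_d = 11.2500 (exercise)
Node 0 (S = 35): continuation = 1/1.06·[0.5857·2.1442 + 0.4143·11.2500] = 5.5817; exercise value = 0.0000 ≤ continuation, so V_0 = 5.5817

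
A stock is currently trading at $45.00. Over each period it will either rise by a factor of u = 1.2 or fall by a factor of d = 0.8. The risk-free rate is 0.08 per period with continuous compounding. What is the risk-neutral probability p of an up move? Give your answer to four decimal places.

Risk-neutral probability p = (e^0.08 − 0.8)/(1.2 − 0.8) = 0.2833/0.4000 = 0.7082

p = 0.7082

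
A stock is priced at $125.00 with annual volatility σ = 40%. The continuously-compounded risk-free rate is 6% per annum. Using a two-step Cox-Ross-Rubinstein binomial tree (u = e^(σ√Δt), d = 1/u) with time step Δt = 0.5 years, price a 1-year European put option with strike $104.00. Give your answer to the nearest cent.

CRR parameters: u = e^(σ√Δt) = e^(0.4·√0.5) = 1.3269, d = 1/u = 0.7536
Per-period rate: rΔt = 0.06·0.5 = 0.03, so R = e^0.03 = 1.0305
Risk-neutral probability p = (e^0.03 − 0.7536)/(1.3269 − 0.7536) = 0.2768/0.5733 = 0.4829
Terminal stock prices: S_uu = 220.1, S_ud = 125, S_dd = 71
Terminal payoffs (K − S): max(-116.1, 0) = 0, max(-21, 0) = 0, max(33, 0) = 33
Node u (S = 165.9): V_u = e^(−0.03)·[0.4829·0.0000 + 0.5171·0.0000] = 0.0000
Node d (S = 94.2): V_d = e^(−0.03)·[0.4829·0.0000 + 0.5171·33.0037] = 16.5624
Node 0 (S = 125): V_0 = e^(−0.03)·[0.4829·0.0000 + 0.5171·16.5624] = 8.3116

$8.31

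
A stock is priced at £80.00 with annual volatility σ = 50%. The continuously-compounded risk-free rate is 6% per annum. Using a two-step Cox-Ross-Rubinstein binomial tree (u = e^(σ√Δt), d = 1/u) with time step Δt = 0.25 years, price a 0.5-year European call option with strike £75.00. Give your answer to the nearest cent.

£14.50

CRR parameters: u = e^(σ√Δt) = e^(0.5·√0.25) = 1.2840, d = 1/u = 0.7788
Per-period rate: rΔt = 0.06·0.25 = 0.015, so R = e^0.015 = 1.0151
Risk-neutral probability p = (e^0.015 − 0.7788)/(1.2840 − 0.7788) = 0.2363/0.5052 = 0.4677
Terminal stock prices: S_uu = 131.9, S_ud = 80, S_dd = 48.52
Terminal payoffs (S − K): max(56.9, 0) = 56.9, max(5, 0) = 5, max(-26.48, 0) = 0
Node u (S = 102.7): V_u = e^(−0.015)·[0.4677·56.8977 + 0.5323·5.0000] = 28.8386
Node d (S = 62.3): V_d = e^(−0.015)·[0.4677·5.0000 + 0.5323·0.0000] = 2.3039
Node 0 (S = 80): V_0 = e^(−0.015)·[0.4677·28.8386 + 0.5323·2.3039] = 14.4961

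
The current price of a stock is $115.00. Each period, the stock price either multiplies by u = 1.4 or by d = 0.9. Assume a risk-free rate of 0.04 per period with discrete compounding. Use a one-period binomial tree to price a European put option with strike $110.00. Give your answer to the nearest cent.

Risk-neutral probability p = (1 + 0.04 − 0.9)/(1.4 − 0.9) = 0.1400/0.5000 = 0.2800
Terminal stock prices: S_u = 161, S_d = 103.5
Terminal payoffs (K − S): max(-51, 0) = 0, max(6.5, 0) = 6.5
Node 0 (S = 115): V_0 = 1/1.04·[0.2800·0.0000 + 0.7200·6.5000] = 4.5000

$4.50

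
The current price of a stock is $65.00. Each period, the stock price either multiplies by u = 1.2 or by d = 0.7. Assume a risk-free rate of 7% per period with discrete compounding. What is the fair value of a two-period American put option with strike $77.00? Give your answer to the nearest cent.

$12.00

Risk-neutral probability p = (1 + 0.07 − 0.7)/(1.2 − 0.7) = 0.3700/0.5000 = 0.7400
Terminal stock prices: S_uu = 93.6, S_ud = 54.6, S_dd = 31.85
Terminal payoffs (K − S): max(-16.6, 0) = 0, max(22.4, 0) = 22.4, max(45.15, 0) = 45.15
Node u (S = 78): continuation = 1/1.07·[0.7400·0.0000 + 0.2600·22.4000] = 5.4430; exercise value = 0.0000 ≤ continuation, so V_u = 5.4430
Node d (S = 45.5): continuation = 1/1.07·[0.7400·22.4000 + 0.2600·45.1500] = 26.4626; exercise value = 31.5000 > continuation, so V_d = 31.5000 (exercise)
Node 0 (S = 65): continuation = 1/1.07·[0.7400·5.4430 + 0.2600·31.5000] = 11.4185; exercise value = 12.0000 > continuation, so V_0 = 12.0000 (exercise)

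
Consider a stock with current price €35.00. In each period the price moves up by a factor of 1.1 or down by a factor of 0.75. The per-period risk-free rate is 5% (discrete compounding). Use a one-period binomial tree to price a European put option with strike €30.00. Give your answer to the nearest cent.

€0.51

Risk-neutral probability p = (1 + 0.05 − 0.75)/(1.1 − 0.75) = 0.3000/0.3500 = 0.8571
Terminal stock prices: S_u = 38.5, S_d = 26.25
Terminal payoffs (K − S): max(-8.5, 0) = 0, max(3.75, 0) = 3.75
Node 0 (S = 35): V_0 = 1/1.05·[0.8571·0.0000 + 0.1429·3.7500] = 0.5102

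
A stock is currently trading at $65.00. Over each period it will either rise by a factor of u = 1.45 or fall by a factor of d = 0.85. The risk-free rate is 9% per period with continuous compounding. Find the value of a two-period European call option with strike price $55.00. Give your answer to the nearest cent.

$21.42

Risk-neutral probability p = (e^0.09 − 0.85)/(1.45 − 0.85) = 0.2442/0.6000 = 0.4070
Terminal stock prices: S_uu = 136.7, S_ud = 80.11, S_dd = 46.96
Terminal payoffs (S − K): max(81.66, 0) = 81.66, max(25.11, 0) = 25.11, max(-8.038, 0) = 0
Node u (S = 94.25): V_u = e^(−0.09)·[0.4070·81.6625 + 0.5930·25.1125] = 43.9838
Node d (S = 55.25): V_d = e^(−0.09)·[0.4070·25.1125 + 0.5930·0.0000] = 9.3401
Node 0 (S = 65): V_0 = e^(−0.09)·[0.4070·43.9838 + 0.5930·9.3401] = 21.4213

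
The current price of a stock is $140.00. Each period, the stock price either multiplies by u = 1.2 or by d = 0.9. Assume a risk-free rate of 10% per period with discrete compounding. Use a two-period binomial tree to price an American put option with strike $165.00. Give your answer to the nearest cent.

Risk-neutral probability p = (1 + 0.1 − 0.9)/(1.2 − 0.9) = 0.2000/0.3000 = 0.6667
Terminal stock prices: S_uu = 201.6, S_ud = 151.2, S_dd = 113.4
Terminal payoffs (K − S): max(-36.6, 0) = 0, max(13.8, 0) = 13.8, max(51.6, 0) = 51.6
Node u (S = 168): continuation = 1/1.1·[0.6667·0.0000 + 0.3333·13.8000] = 4.1818; exercise value = 0.0000 ≤ continuation, so V_u = 4.1818
Node d (S = 126): continuation = 1/1.1·[0.6667·13.8000 + 0.3333·51.6000] = 24.0000; exercise value = 39.0000 > continuation, so V_d = 39.0000 (exercise)
Node 0 (S = 140): continuation = 1/1.1·[0.6667·4.1818 + 0.3333·39.0000] = 14.3526; exercise value = 25.0000 > continuation, so V_0 = 25.0000 (exercise)

$25.00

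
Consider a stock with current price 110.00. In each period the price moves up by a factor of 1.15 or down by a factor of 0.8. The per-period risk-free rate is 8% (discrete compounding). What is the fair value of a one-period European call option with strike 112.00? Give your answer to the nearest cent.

10.74

Risk-neutral probability p = (1 + 0.08 − 0.8)/(1.15 − 0.8) = 0.2800/0.3500 = 0.8000
Terminal stock prices: S_u = 126.5, S_d = 88
Terminal payoffs (S − K): max(14.5, 0) = 14.5, max(-24, 0) = 0
Node 0 (S = 110): V_0 = 1/1.08·[0.8000·14.5000 + 0.2000·0.0000] = 10.7407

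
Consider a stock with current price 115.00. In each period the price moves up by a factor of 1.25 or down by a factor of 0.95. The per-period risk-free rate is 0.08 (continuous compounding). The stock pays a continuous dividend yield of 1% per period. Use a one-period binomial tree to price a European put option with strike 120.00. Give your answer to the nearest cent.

Per-period risk-free factor R = e^0.08 = 1.0833; dividend-adjusted growth = e^(0.08−0.01) = 1.0725.
Risk-neutral probability p = (1.0725 − 0.95)/(1.25 − 0.95) = 0.1225/0.3000 = 0.4084
Terminal stock prices: S_u = 143.8, S_d = 109.2
Terminal payoffs (K − S): max(-23.75, 0) = 0, max(10.75, 0) = 10.75
Node 0 (S = 115): V_0 = e^(−0.08)·[0.4084·0.0000 + 0.5916·10.7500] = 5.8711

5.87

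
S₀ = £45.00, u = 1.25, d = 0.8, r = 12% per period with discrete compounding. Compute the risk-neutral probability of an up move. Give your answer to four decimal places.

p = 0.7111

Risk-neutral probability p = (1 + 0.12 − 0.8)/(1.25 − 0.8) = 0.3200/0.4500 = 0.7111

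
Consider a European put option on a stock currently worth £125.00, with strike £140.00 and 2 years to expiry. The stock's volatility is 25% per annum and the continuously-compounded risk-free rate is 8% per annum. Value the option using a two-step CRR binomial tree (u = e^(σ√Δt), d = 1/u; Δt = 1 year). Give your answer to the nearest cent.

CRR parameters: u = e^(σ√Δt) = e^(0.25·√1) = 1.2840, d = 1/u = 0.7788
Per-period rate: rΔt = 0.08·1 = 0.08, so R = e^0.08 = 1.0833
Risk-neutral probability p = (e^0.08 − 0.7788)/(1.2840 − 0.7788) = 0.3045/0.5052 = 0.6027
Terminal stock prices: S_uu = 206.1, S_ud = 125, S_dd = 75.82
Terminal payoffs (K − S): max(-66.09, 0) = 0, max(15, 0) = 15, max(64.18, 0) = 64.18
Node u (S = 160.5): V_u = e^(−0.08)·[0.6027·0.0000 + 0.3973·15.0000] = 5.5017
Node d (S = 97.35): V_d = e^(−0.08)·[0.6027·15.0000 + 0.3973·64.1837] = 31.8862
Node 0 (S = 125): V_0 = e^(−0.08)·[0.6027·5.5017 + 0.3973·31.8862] = 14.7559

£14.76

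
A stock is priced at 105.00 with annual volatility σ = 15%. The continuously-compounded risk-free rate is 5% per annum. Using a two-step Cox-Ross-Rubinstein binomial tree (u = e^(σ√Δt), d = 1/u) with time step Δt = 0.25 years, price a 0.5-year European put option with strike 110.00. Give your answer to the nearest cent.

6.02

CRR parameters: u = e^(σ√Δt) = e^(0.15·√0.25) = 1.0779, d = 1/u = 0.9277
Per-period rate: rΔt = 0.05·0.25 = 0.0125, so R = e^0.0125 = 1.0126
Risk-neutral probability p = (e^0.0125 − 0.9277)/(1.0779 − 0.9277) = 0.0848/0.1501 = 0.5650
Terminal stock prices: S_uu = 122, S_ud = 105, S_dd = 90.37
Terminal payoffs (K − S): max(-11.99, 0) = 0, max(5, 0) = 5, max(19.63, 0) = 19.63
Node u (S = 113.2): V_u = e^(−0.0125)·[0.5650·0.0000 + 0.4350·5.0000] = 2.1478
Node d (S = 97.41): V_d = e^(−0.0125)·[0.5650·5.0000 + 0.4350·19.6257] = 11.2205
Node 0 (S = 105): V_0 = e^(−0.0125)·[0.5650·2.1478 + 0.4350·11.2205] = 6.0184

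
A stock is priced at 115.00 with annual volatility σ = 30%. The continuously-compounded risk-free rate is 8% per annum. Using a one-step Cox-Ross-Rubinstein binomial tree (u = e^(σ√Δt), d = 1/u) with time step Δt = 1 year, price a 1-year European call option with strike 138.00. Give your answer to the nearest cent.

8.95

CRR parameters: u = e^(σ√Δt) = e^(0.3·√1) = 1.3499, d = 1/u = 0.7408
Per-period rate: rΔt = 0.08·1 = 0.08, so R = e^0.08 = 1.0833
Risk-neutral probability p = (e^0.08 − 0.7408)/(1.3499 − 0.7408) = 0.3425/0.6090 = 0.5623
Terminal stock prices: S_u = 155.2, S_d = 85.19
Terminal payoffs (S − K): max(17.23, 0) = 17.23, max(-52.81, 0) = 0
Node 0 (S = 115): V_0 = e^(−0.08)·[0.5623·17.2338 + 0.4377·0.0000] = 8.9456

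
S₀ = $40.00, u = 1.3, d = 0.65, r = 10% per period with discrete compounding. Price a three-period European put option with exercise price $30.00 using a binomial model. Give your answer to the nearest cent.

$1.60

Risk-neutral probability p = (1 + 0.1 − 0.65)/(1.3 − 0.65) = 0.4500/0.6500 = 0.6923
Terminal stock prices: S_uuu = 87.88, S_uud = 43.94, S_udd = 21.97, S_ddd = 10.98
Terminal payoffs (K − S): max(-57.88, 0) = 0, max(-13.94, 0) = 0, max(8.03, 0) = 8.03, max(19.02, 0) = 19.02
Node uu (S = 67.6): V_uu = 1/1.1·[0.6923·0.0000 + 0.3077·0.0000] = 0.0000
Node ud (S = 33.8): V_ud = 1/1.1·[0.6923·0.0000 + 0.3077·8.0300] = 2.2462
Node dd (S = 16.9): V_dd = 1/1.1·[0.6923·8.0300 + 0.3077·19.0150] = 10.3727
Node u (S = 52): V_u = 1/1.1·[0.6923·0.0000 + 0.3077·2.2462] = 0.6283
Node d (S = 26): V_d = 1/1.1·[0.6923·2.2462 + 0.3077·10.3727] = 4.3151
Node 0 (S = 40): V_0 = 1/1.1·[0.6923·0.6283 + 0.3077·4.3151] = 1.6025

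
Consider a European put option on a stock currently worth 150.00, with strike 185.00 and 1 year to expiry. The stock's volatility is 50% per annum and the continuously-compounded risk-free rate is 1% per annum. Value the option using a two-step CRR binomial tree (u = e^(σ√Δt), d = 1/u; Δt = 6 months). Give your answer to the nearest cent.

CRR parameters: u = e^(σ√Δt) = e^(0.5·√0.5) = 1.4241, d = 1/u = 0.7022
Per-period rate: rΔt = 0.01·0.5 = 0.005, so R = e^0.005 = 1.0050
Risk-neutral probability p = (e^0.005 − 0.7022)/(1.4241 − 0.7022) = 0.3028/0.7219 = 0.4195
Terminal stock prices: S_uu = 304.2, S_ud = 150, S_dd = 73.96
Terminal payoffs (K − S): max(-119.2, 0) = 0, max(35, 0) = 35, max(111, 0) = 111
Node u (S = 213.6): V_u = e^(−0.005)·[0.4195·0.0000 + 0.5805·35.0000] = 20.2174
Node d (S = 105.3): V_d = e^(−0.005)·[0.4195·35.0000 + 0.5805·111.0397] = 78.7490
Node 0 (S = 150): V_0 = e^(−0.005)·[0.4195·20.2174 + 0.5805·78.7490] = 53.9268

53.93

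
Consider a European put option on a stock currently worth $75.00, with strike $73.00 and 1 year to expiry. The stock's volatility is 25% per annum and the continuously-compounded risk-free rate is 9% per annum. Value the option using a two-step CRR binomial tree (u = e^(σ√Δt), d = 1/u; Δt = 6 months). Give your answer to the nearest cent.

CRR parameters: u = e^(σ√Δt) = e^(0.25·√0.5) = 1.1934, d = 1/u = 0.8380
Per-period rate: rΔt = 0.09·0.5 = 0.045, so R = e^0.045 = 1.0460
Risk-neutral probability p = (e^0.045 − 0.8380)/(1.1934 − 0.8380) = 0.2081/0.3554 = 0.5854
Terminal stock prices: S_uu = 106.8, S_ud = 75, S_dd = 52.66
Terminal payoffs (K − S): max(-33.81, 0) = 0, max(-2, 0) = 0, max(20.34, 0) = 20.34
Node u (S = 89.5): V_u = e^(−0.045)·[0.5854·0.0000 + 0.4146·0.0000] = 0.0000
Node d (S = 62.85): V_d = e^(−0.045)·[0.5854·0.0000 + 0.4146·20.3359] = 8.0596
Node 0 (S = 75): V_0 = e^(−0.045)·[0.5854·0.0000 + 0.4146·8.0596] = 3.1942

$3.19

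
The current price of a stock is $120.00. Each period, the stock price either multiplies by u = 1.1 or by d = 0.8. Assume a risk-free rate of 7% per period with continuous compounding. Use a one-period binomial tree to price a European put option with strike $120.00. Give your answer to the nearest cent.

$2.05

Risk-neutral probability p = (e^0.07 − 0.8)/(1.1 − 0.8) = 0.2725/0.3000 = 0.9084
Terminal stock prices: S_u = 132, S_d = 96
Terminal payoffs (K − S): max(-12, 0) = 0, max(24, 0) = 24
Node 0 (S = 120): V_0 = e^(−0.07)·[0.9084·0.0000 + 0.0916·24.0000] = 2.0507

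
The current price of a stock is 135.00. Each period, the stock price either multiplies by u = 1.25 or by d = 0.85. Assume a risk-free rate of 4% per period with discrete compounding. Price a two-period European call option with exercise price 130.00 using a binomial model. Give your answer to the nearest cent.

Risk-neutral probability p = (1 + 0.04 − 0.85)/(1.25 − 0.85) = 0.1900/0.4000 = 0.4750
Terminal stock prices: S_uu = 210.9, S_ud = 143.4, S_dd = 97.54
Terminal payoffs (S − K): max(80.94, 0) = 80.94, max(13.44, 0) = 13.44, max(-32.46, 0) = 0
Node u (S = 168.8): V_u = 1/1.04·[0.4750·80.9375 + 0.5250·13.4375] = 43.7500
Node d (S = 114.8): V_d = 1/1.04·[0.4750·13.4375 + 0.5250·0.0000] = 6.1373
Node 0 (S = 135): V_0 = 1/1.04·[0.4750·43.7500 + 0.5250·6.1373] = 23.0801

23.08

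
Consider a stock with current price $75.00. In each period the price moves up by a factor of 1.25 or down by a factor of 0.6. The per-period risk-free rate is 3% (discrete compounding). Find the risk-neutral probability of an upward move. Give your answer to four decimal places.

p = 0.6615

Risk-neutral probability p = (1 + 0.03 − 0.6)/(1.25 − 0.6) = 0.4300/0.6500 = 0.6615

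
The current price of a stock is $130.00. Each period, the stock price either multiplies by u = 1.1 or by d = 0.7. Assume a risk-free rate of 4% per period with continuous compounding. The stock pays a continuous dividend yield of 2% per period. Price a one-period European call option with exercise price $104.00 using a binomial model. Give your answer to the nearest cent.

Per-period risk-free factor R = e^0.04 = 1.0408; dividend-adjusted growth = e^(0.04−0.02) = 1.0202.
Risk-neutral probability p = (1.0202 − 0.7)/(1.1 − 0.7) = 0.3202/0.4000 = 0.8005
Terminal stock prices: S_u = 143, S_d = 91
Terminal payoffs (S − K): max(39, 0) = 39, max(-13, 0) = 0
Node 0 (S = 130): V_0 = e^(−0.04)·[0.8005·39.0000 + 0.1995·0.0000] = 29.9955

$30.00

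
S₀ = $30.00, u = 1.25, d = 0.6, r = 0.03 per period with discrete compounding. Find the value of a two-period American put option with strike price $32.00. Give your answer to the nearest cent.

$6.61

Risk-neutral probability p = (1 + 0.03 − 0.6)/(1.25 − 0.6) = 0.4300/0.6500 = 0.6615
Terminal stock prices: S_uu = 46.88, S_ud = 22.5, S_dd = 10.8
Terminal payoffs (K − S): max(-14.88, 0) = 0, max(9.5, 0) = 9.5, max(21.2, 0) = 21.2
Node u (S = 37.5): continuation = 1/1.03·[0.6615·0.0000 + 0.3385·9.5000] = 3.1217; exercise value = 0.0000 ≤ continuation, so V_u = 3.1217
Node d (S = 18): continuation = 1/1.03·[0.6615·9.5000 + 0.3385·21.2000] = 13.0680; exercise value = 14.0000 > continuation, so V_d = 14.0000 (exercise)
Node 0 (S = 30): continuation = 1/1.03·[0.6615·3.1217 + 0.3385·14.0000] = 6.6054; exercise value = 2.0000 ≤ continuation, so V_0 = 6.6054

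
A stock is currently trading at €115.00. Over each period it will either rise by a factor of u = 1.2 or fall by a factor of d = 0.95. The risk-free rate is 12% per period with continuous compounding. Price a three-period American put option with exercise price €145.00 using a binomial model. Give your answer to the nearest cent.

€30.00

Risk-neutral probability p = (e^0.12 − 0.95)/(1.2 − 0.95) = 0.1775/0.2500 = 0.7100
Terminal stock prices: S_uuu = 198.7, S_uud = 157.3, S_udd = 124.5, S_ddd = 98.6
Terminal payoffs (K − S): max(-53.72, 0) = 0, max(-12.32, 0) = 0, max(20.45, 0) = 20.45, max(46.4, 0) = 46.4
Node uu (S = 165.6): continuation = e^(−0.12)·[0.7100·0.0000 + 0.2900·0.0000] = 0.0000; exercise value = 0.0000 ≤ continuation, so V_uu = 0.0000
Node ud (S = 131.1): continuation = e^(−0.12)·[0.7100·0.0000 + 0.2900·20.4550] = 5.2614; exercise value = 13.9000 > continuation, so V_ud = 13.9000 (exercise)
Node dd (S = 103.8): continuation = e^(−0.12)·[0.7100·20.4550 + 0.2900·46.4019] = 24.8160; exercise value = 41.2125 > continuation, so V_dd = 41.2125 (exercise)
Node u (S = 138): continuation = e^(−0.12)·[0.7100·0.0000 + 0.2900·13.9000] = 3.5753; exercise value = 7.0000 > continuation, so V_u = 7.0000 (exercise)
Node d (S = 109.2): continuation = e^(−0.12)·[0.7100·13.9000 + 0.2900·41.2125] = 19.3535; exercise value = 35.7500 > continuation, so V_d = 35.7500 (exercise)
Node 0 (S = 115): continuation = e^(−0.12)·[0.7100·7.0000 + 0.2900·35.7500] = 13.6035; exercise value = 30.0000 > continuation, so V_0 = 30.0000 (exercise)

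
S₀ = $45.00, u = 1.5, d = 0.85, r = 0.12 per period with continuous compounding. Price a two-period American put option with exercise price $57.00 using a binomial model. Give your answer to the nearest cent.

$12.00

Risk-neutral probability p = (e^0.12 − 0.85)/(1.5 − 0.85) = 0.2775/0.6500 = 0.4269
Terminal stock prices: S_uu = 101.2, S_ud = 57.38, S_dd = 32.51
Terminal payoffs (K − S): max(-44.25, 0) = 0, max(-0.375, 0) = 0, max(24.49, 0) = 24.49
Node u (S = 67.5): continuation = e^(−0.12)·[0.4269·0.0000 + 0.5731·0.0000] = 0.0000; exercise value = 0.0000 ≤ continuation, so V_u = 0.0000
Node d (S = 38.25): continuation = e^(−0.12)·[0.4269·0.0000 + 0.5731·24.4875] = 12.4465; exercise value = 18.7500 > continuation, so V_d = 18.7500 (exercise)
Node 0 (S = 45): continuation = e^(−0.12)·[0.4269·0.0000 + 0.5731·18.7500] = 9.5302; exercise value = 12.0000 > continuation, so V_0 = 12.0000 (exercise)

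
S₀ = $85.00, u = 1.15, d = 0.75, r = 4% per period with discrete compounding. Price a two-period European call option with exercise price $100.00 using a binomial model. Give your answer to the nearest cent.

$6.03

Risk-neutral probability p = (1 + 0.04 − 0.75)/(1.15 − 0.75) = 0.2900/0.4000 = 0.7250
Terminal stock prices: S_uu = 112.4, S_ud = 73.31, S_dd = 47.81
Terminal payoffs (S − K): max(12.41, 0) = 12.41, max(-26.69, 0) = 0, max(-52.19, 0) = 0
Node u (S = 97.75): V_u = 1/1.04·[0.7250·12.4125 + 0.2750·0.0000] = 8.6529
Node d (S = 63.75): V_d = 1/1.04·[0.7250·0.0000 + 0.2750·0.0000] = 0.0000
Node 0 (S = 85): V_0 = 1/1.04·[0.7250·8.6529 + 0.2750·0.0000] = 6.0321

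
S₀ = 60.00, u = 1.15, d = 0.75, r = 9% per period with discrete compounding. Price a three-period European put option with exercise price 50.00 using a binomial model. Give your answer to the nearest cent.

0.56

Risk-neutral probability p = (1 + 0.09 − 0.75)/(1.15 − 0.75) = 0.3400/0.4000 = 0.8500
Terminal stock prices: S_uuu = 91.25, S_uud = 59.51, S_udd = 38.81, S_ddd = 25.31
Terminal payoffs (K − S): max(-41.25, 0) = 0, max(-9.512, 0) = 0, max(11.19, 0) = 11.19, max(24.69, 0) = 24.69
Node uu (S = 79.35): V_uu = 1/1.09·[0.8500·0.0000 + 0.1500·0.0000] = 0.0000
Node ud (S = 51.75): V_ud = 1/1.09·[0.8500·0.0000 + 0.1500·11.1875] = 1.5396
Node dd (S = 33.75): V_dd = 1/1.09·[0.8500·11.1875 + 0.1500·24.6875] = 12.1216
Node u (S = 69): V_u = 1/1.09·[0.8500·0.0000 + 0.1500·1.5396] = 0.2119
Node d (S = 45): V_d = 1/1.09·[0.8500·1.5396 + 0.1500·12.1216] = 2.8687
Node 0 (S = 60): V_0 = 1/1.09·[0.8500·0.2119 + 0.1500·2.8687] = 0.5600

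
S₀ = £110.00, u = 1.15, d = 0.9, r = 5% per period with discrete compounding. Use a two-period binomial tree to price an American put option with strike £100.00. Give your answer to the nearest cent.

£1.58

Risk-neutral probability p = (1 + 0.05 − 0.9)/(1.15 − 0.9) = 0.1500/0.2500 = 0.6000
Terminal stock prices: S_uu = 145.5, S_ud = 113.8, S_dd = 89.1
Terminal payoffs (K − S): max(-45.47, 0) = 0, max(-13.85, 0) = 0, max(10.9, 0) = 10.9
Node u (S = 126.5): continuation = 1/1.05·[0.6000·0.0000 + 0.4000·0.0000] = 0.0000; exercise value = 0.0000 ≤ continuation, so V_u = 0.0000
Node d (S = 99): continuation = 1/1.05·[0.6000·0.0000 + 0.4000·10.9000] = 4.1524; exercise value = 1.0000 ≤ continuation, so V_d = 4.1524
Node 0 (S = 110): continuation = 1/1.05·[0.6000·0.0000 + 0.4000·4.1524] = 1.5819; exercise value = 0.0000 ≤ continuation, so V_0 = 1.5819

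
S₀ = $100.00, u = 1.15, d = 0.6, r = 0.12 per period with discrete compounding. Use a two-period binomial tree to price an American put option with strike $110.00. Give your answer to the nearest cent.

$10.00

Risk-neutral probability p = (1 + 0.12 − 0.6)/(1.15 − 0.6) = 0.5200/0.5500 = 0.9455
Terminal stock prices: S_uu = 132.2, S_ud = 69, S_dd = 36
Terminal payoffs (K − S): max(-22.25, 0) = 0, max(41, 0) = 41, max(74, 0) = 74
Node u (S = 115): continuation = 1/1.12·[0.9455·0.0000 + 0.0545·41.0000] = 1.9968; exercise value = 0.0000 ≤ continuation, so V_u = 1.9968
Node d (S = 60): continuation = 1/1.12·[0.9455·41.0000 + 0.0545·74.0000] = 38.2143; exercise value = 50.0000 > continuation, so V_d = 50.0000 (exercise)
Node 0 (S = 100): continuation = 1/1.12·[0.9455·1.9968 + 0.0545·50.0000] = 4.1206; exercise value = 10.0000 > continuation, so V_0 = 10.0000 (exercise)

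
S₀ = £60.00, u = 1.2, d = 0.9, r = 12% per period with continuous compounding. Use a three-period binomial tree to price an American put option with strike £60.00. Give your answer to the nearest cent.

£1.34

Risk-neutral probability p = (e^0.12 − 0.9)/(1.2 − 0.9) = 0.2275/0.3000 = 0.7583
Terminal stock prices: S_uuu = 103.7, S_uud = 77.76, S_udd = 58.32, S_ddd = 43.74
Terminal payoffs (K − S): max(-43.68, 0) = 0, max(-17.76, 0) = 0, max(1.68, 0) = 1.68, max(16.26, 0) = 16.26
Node uu (S = 86.4): continuation = e^(−0.12)·[0.7583·0.0000 + 0.2417·0.0000] = 0.0000; exercise value = 0.0000 ≤ continuation, so V_uu = 0.0000
Node ud (S = 64.8): continuation = e^(−0.12)·[0.7583·0.0000 + 0.2417·1.6800] = 0.3601; exercise value = 0.0000 ≤ continuation, so V_ud = 0.3601
Node dd (S = 48.6): continuation = e^(−0.12)·[0.7583·1.6800 + 0.2417·16.2600] = 4.6152; exercise value = 11.4000 > continuation, so V_dd = 11.4000 (exercise)
Node u (S = 72): continuation = e^(−0.12)·[0.7583·0.0000 + 0.2417·0.3601] = 0.0772; exercise value = 0.0000 ≤ continuation, so V_u = 0.0772
Node d (S = 54): continuation = e^(−0.12)·[0.7583·0.3601 + 0.2417·11.4000] = 2.6858; exercise value = 6.0000 > continuation, so V_d = 6.0000 (exercise)
Node 0 (S = 60): continuation = e^(−0.12)·[0.7583·0.0772 + 0.2417·6.0000] = 1.3380; exercise value = 0.0000 ≤ continuation, so V_0 = 1.3380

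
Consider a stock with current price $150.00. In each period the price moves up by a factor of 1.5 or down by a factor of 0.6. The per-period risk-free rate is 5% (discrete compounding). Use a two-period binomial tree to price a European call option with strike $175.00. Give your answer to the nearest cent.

Risk-neutral probability p = (1 + 0.05 − 0.6)/(1.5 − 0.6) = 0.4500/0.9000 = 0.5000
Terminal stock prices: S_uu = 337.5, S_ud = 135, S_dd = 54
Terminal payoffs (S − K): max(162.5, 0) = 162.5, max(-40, 0) = 0, max(-121, 0) = 0
Node u (S = 225): V_u = 1/1.05·[0.5000·162.5000 + 0.5000·0.0000] = 77.3810
Node d (S = 90): V_d = 1/1.05·[0.5000·0.0000 + 0.5000·0.0000] = 0.0000
Node 0 (S = 150): V_0 = 1/1.05·[0.5000·77.3810 + 0.5000·0.0000] = 36.8481

$36.85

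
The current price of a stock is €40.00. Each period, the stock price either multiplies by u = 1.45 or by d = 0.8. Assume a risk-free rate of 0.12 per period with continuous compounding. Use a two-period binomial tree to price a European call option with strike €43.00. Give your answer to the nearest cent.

Risk-neutral probability p = (e^0.12 − 0.8)/(1.45 − 0.8) = 0.3275/0.6500 = 0.5038
Terminal stock prices: S_uu = 84.1, S_ud = 46.4, S_dd = 25.6
Terminal payoffs (S − K): max(41.1, 0) = 41.1, max(3.4, 0) = 3.4, max(-17.4, 0) = 0
Node u (S = 58): V_u = e^(−0.12)·[0.5038·41.1000 + 0.4962·3.4000] = 19.8624
Node d (S = 32): V_d = e^(−0.12)·[0.5038·3.4000 + 0.4962·0.0000] = 1.5193
Node 0 (S = 40): V_0 = e^(−0.12)·[0.5038·19.8624 + 0.4962·1.5193] = 9.5445

€9.54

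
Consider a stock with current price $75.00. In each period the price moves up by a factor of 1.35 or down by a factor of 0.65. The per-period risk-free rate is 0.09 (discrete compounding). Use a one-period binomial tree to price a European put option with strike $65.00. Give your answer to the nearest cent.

Risk-neutral probability p = (1 + 0.09 − 0.65)/(1.35 − 0.65) = 0.4400/0.7000 = 0.6286
Terminal stock prices: S_u = 101.2, S_d = 48.75
Terminal payoffs (K − S): max(-36.25, 0) = 0, max(16.25, 0) = 16.25
Node 0 (S = 75): V_0 = 1/1.09·[0.6286·0.0000 + 0.3714·16.2500] = 5.5374

$5.54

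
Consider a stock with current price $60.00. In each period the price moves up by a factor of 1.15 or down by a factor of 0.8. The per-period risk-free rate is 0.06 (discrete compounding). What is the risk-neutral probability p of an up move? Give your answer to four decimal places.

p = 0.7429

Risk-neutral probability p = (1 + 0.06 − 0.8)/(1.15 − 0.8) = 0.2600/0.3500 = 0.7429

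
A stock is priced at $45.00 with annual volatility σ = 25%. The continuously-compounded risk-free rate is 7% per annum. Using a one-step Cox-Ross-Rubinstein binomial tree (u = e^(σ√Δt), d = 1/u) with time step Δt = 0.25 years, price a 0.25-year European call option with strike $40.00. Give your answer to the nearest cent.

$5.82

CRR parameters: u = e^(σ√Δt) = e^(0.25·√0.25) = 1.1331, d = 1/u = 0.8825
Per-period rate: rΔt = 0.07·0.25 = 0.0175, so R = e^0.0175 = 1.0177
Risk-neutral probability p = (e^0.0175 − 0.8825)/(1.1331 − 0.8825) = 0.1352/0.2507 = 0.5392
Terminal stock prices: S_u = 50.99, S_d = 39.71
Terminal payoffs (S − K): max(10.99, 0) = 10.99, max(-0.2876, 0) = 0
Node 0 (S = 45): V_0 = e^(−0.0175)·[0.5392·10.9917 + 0.4608·0.0000] = 5.8241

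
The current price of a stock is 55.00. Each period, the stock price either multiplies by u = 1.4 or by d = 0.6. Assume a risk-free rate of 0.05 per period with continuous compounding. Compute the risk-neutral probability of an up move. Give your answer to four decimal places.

p = 0.5641

Risk-neutral probability p = (e^0.05 − 0.6)/(1.4 − 0.6) = 0.4513/0.8000 = 0.5641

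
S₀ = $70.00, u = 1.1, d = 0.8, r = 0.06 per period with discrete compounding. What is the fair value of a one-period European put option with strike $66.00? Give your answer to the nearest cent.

Risk-neutral probability p = (1 + 0.06 − 0.8)/(1.1 − 0.8) = 0.2600/0.3000 = 0.8667
Terminal stock prices: S_u = 77, S_d = 56
Terminal payoffs (K − S): max(-11, 0) = 0, max(10, 0) = 10
Node 0 (S = 70): V_0 = 1/1.06·[0.8667·0.0000 + 0.1333·10.0000] = 1.2579

$1.26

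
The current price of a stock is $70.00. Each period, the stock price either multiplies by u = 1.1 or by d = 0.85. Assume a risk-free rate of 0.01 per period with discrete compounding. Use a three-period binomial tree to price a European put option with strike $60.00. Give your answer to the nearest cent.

Risk-neutral probability p = (1 + 0.01 − 0.85)/(1.1 − 0.85) = 0.1600/0.2500 = 0.6400
Terminal stock prices: S_uuu = 93.17, S_uud = 72, S_udd = 55.63, S_ddd = 42.99
Terminal payoffs (K − S): max(-33.17, 0) = 0, max(-12, 0) = 0, max(4.368, 0) = 4.368, max(17.01, 0) = 17.01
Node uu (S = 84.7): V_uu = 1/1.01·[0.6400·0.0000 + 0.3600·0.0000] = 0.0000
Node ud (S = 65.45): V_ud = 1/1.01·[0.6400·0.0000 + 0.3600·4.3675] = 1.5567
Node dd (S = 50.57): V_dd = 1/1.01·[0.6400·4.3675 + 0.3600·17.0113] = 8.8309
Node u (S = 77): V_u = 1/1.01·[0.6400·0.0000 + 0.3600·1.5567] = 0.5549
Node d (S = 59.5): V_d = 1/1.01·[0.6400·1.5567 + 0.3600·8.8309] = 4.1341
Node 0 (S = 70): V_0 = 1/1.01·[0.6400·0.5549 + 0.3600·4.1341] = 1.8251

$1.83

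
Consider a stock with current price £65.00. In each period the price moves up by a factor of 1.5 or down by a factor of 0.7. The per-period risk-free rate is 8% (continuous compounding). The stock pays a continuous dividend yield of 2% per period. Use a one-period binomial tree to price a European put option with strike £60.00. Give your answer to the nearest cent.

£7.33

Per-period risk-free factor R = e^0.08 = 1.0833; dividend-adjusted growth = e^(0.08−0.02) = 1.0618.
Risk-neutral probability p = (1.0618 − 0.7)/(1.5 − 0.7) = 0.3618/0.8000 = 0.4523
Terminal stock prices: S_u = 97.5, S_d = 45.5
Terminal payoffs (K − S): max(-37.5, 0) = 0, max(14.5, 0) = 14.5
Node 0 (S = 65): V_0 = e^(−0.08)·[0.4523·0.0000 + 0.5477·14.5000] = 7.3311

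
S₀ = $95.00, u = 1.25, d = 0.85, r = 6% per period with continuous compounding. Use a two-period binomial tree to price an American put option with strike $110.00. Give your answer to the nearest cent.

$15.00

Risk-neutral probability p = (e^0.06 − 0.85)/(1.25 − 0.85) = 0.2118/0.4000 = 0.5296
Terminal stock prices: S_uu = 148.4, S_ud = 100.9, S_dd = 68.64
Terminal payoffs (K − S): max(-38.44, 0) = 0, max(9.062, 0) = 9.062, max(41.36, 0) = 41.36
Node u (S = 118.8): continuation = e^(−0.06)·[0.5296·0.0000 + 0.4704·9.0625] = 4.0148; exercise value = 0.0000 ≤ continuation, so V_u = 4.0148
Node d (S = 80.75): continuation = e^(−0.06)·[0.5296·9.0625 + 0.4704·41.3625] = 22.8441; exercise value = 29.2500 > continuation, so V_d = 29.2500 (exercise)
Node 0 (S = 95): continuation = e^(−0.06)·[0.5296·4.0148 + 0.4704·29.2500] = 14.9606; exercise value = 15.0000 > continuation, so V_0 = 15.0000 (exercise)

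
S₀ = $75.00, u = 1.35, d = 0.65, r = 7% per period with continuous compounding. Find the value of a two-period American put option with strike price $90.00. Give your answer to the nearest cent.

$20.28

Risk-neutral probability p = (e^0.07 − 0.65)/(1.35 − 0.65) = 0.4225/0.7000 = 0.6036
Terminal stock prices: S_uu = 136.7, S_ud = 65.81, S_dd = 31.69
Terminal payoffs (K − S): max(-46.69, 0) = 0, max(24.19, 0) = 24.19, max(58.31, 0) = 58.31
Node u (S = 101.2): continuation = e^(−0.07)·[0.6036·0.0000 + 0.3964·24.1875] = 8.9401; exercise value = 0.0000 ≤ continuation, so V_u = 8.9401
Node d (S = 48.75): continuation = e^(−0.07)·[0.6036·24.1875 + 0.3964·58.3125] = 35.1654; exercise value = 41.2500 > continuation, so V_d = 41.2500 (exercise)
Node 0 (S = 75): continuation = e^(−0.07)·[0.6036·8.9401 + 0.3964·41.2500] = 20.2780; exercise value = 15.0000 ≤ continuation, so V_0 = 20.2780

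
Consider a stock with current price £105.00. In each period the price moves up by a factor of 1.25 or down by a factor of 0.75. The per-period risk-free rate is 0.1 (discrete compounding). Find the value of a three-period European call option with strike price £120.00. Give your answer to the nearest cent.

£22.93

Risk-neutral probability p = (1 + 0.1 − 0.75)/(1.25 − 0.75) = 0.3500/0.5000 = 0.7000
Terminal stock prices: S_uuu = 205.1, S_uud = 123, S_udd = 73.83, S_ddd = 44.3
Terminal payoffs (S − K): max(85.08, 0) = 85.08, max(3.047, 0) = 3.047, max(-46.17, 0) = 0, max(-75.7, 0) = 0
Node uu (S = 164.1): V_uu = 1/1.1·[0.7000·85.0781 + 0.3000·3.0469] = 54.9716
Node ud (S = 98.44): V_ud = 1/1.1·[0.7000·3.0469 + 0.3000·0.0000] = 1.9389
Node dd (S = 59.06): V_dd = 1/1.1·[0.7000·0.0000 + 0.3000·0.0000] = 0.0000
Node u (S = 131.2): V_u = 1/1.1·[0.7000·54.9716 + 0.3000·1.9389] = 35.5107
Node d (S = 78.75): V_d = 1/1.1·[0.7000·1.9389 + 0.3000·0.0000] = 1.2339
Node 0 (S = 105): V_0 = 1/1.1·[0.7000·35.5107 + 0.3000·1.2339] = 22.9342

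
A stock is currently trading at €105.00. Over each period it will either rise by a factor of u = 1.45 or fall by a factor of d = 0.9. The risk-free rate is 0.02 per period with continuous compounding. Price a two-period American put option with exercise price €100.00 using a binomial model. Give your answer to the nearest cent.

€8.77

Risk-neutral probability p = (e^0.02 − 0.9)/(1.45 − 0.9) = 0.1202/0.5500 = 0.2185
Terminal stock prices: S_uu = 220.8, S_ud = 137, S_dd = 85.05
Terminal payoffs (K − S): max(-120.8, 0) = 0, max(-37.03, 0) = 0, max(14.95, 0) = 14.95
Node u (S = 152.2): continuation = e^(−0.02)·[0.2185·0.0000 + 0.7815·0.0000] = 0.0000; exercise value = 0.0000 ≤ continuation, so V_u = 0.0000
Node d (S = 94.5): continuation = e^(−0.02)·[0.2185·0.0000 + 0.7815·14.9500] = 11.4514; exercise value = 5.5000 ≤ continuation, so V_d = 11.4514
Node 0 (S = 105): continuation = e^(−0.02)·[0.2185·0.0000 + 0.7815·11.4514] = 8.7715; exercise value = 0.0000 ≤ continuation, so V_0 = 8.7715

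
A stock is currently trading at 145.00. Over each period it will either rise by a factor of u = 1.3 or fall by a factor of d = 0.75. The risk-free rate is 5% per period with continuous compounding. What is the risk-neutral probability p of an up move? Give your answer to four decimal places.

Risk-neutral probability p = (e^0.05 − 0.75)/(1.3 − 0.75) = 0.3013/0.5500 = 0.5478

p = 0.5478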